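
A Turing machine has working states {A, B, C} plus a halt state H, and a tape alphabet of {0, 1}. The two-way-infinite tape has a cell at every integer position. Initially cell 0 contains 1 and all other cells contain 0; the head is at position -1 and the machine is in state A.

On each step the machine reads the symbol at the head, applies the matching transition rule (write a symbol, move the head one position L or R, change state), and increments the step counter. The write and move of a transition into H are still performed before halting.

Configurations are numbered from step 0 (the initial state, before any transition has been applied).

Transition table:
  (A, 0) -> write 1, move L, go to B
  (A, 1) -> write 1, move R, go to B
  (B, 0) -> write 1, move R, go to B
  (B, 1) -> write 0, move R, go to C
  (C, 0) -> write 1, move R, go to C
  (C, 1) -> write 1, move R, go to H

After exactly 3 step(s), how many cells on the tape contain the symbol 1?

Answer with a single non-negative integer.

Answer: 2

Derivation:
Step 1: in state A at pos -1, read 0 -> (A,0)->write 1,move L,goto B. Now: state=B, head=-2, tape[-3..1]=00110 (head:  ^)
Step 2: in state B at pos -2, read 0 -> (B,0)->write 1,move R,goto B. Now: state=B, head=-1, tape[-3..1]=01110 (head:   ^)
Step 3: in state B at pos -1, read 1 -> (B,1)->write 0,move R,goto C. Now: state=C, head=0, tape[-3..1]=01010 (head:    ^)
Cells containing 1 after step 3: {-2, 0} -> 2 cell(s)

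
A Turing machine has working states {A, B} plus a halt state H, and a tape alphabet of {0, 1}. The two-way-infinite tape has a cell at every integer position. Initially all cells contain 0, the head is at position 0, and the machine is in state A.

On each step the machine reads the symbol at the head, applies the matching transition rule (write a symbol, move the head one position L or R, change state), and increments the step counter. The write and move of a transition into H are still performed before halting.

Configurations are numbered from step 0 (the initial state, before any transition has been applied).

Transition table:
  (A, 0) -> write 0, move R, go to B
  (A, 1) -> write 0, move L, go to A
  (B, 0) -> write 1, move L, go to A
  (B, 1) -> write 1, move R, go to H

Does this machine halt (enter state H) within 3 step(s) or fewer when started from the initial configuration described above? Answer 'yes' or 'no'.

Step 1: in state A at pos 0, read 0 -> (A,0)->write 0,move R,goto B. Now: state=B, head=1, tape[-1..2]=0000 (head:   ^)
Step 2: in state B at pos 1, read 0 -> (B,0)->write 1,move L,goto A. Now: state=A, head=0, tape[-1..2]=0010 (head:  ^)
Step 3: in state A at pos 0, read 0 -> (A,0)->write 0,move R,goto B. Now: state=B, head=1, tape[-1..2]=0010 (head:   ^)
After 3 step(s): state = B (not H) -> not halted within 3 -> no

Answer: no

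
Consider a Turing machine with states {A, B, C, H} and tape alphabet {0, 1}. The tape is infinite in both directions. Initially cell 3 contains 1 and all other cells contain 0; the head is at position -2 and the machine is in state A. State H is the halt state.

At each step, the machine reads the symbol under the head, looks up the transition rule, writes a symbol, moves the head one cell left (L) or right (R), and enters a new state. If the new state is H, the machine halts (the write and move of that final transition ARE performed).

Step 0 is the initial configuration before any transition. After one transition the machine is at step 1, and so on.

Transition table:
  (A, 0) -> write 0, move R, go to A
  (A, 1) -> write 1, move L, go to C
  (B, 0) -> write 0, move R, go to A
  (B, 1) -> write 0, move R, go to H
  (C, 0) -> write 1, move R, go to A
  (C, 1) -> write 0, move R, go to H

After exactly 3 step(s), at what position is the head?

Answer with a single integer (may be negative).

Step 1: in state A at pos -2, read 0 -> (A,0)->write 0,move R,goto A. Now: state=A, head=-1, tape[-3..4]=00000010 (head:   ^)
Step 2: in state A at pos -1, read 0 -> (A,0)->write 0,move R,goto A. Now: state=A, head=0, tape[-3..4]=00000010 (head:    ^)
Step 3: in state A at pos 0, read 0 -> (A,0)->write 0,move R,goto A. Now: state=A, head=1, tape[-3..4]=00000010 (head:     ^)

Answer: 1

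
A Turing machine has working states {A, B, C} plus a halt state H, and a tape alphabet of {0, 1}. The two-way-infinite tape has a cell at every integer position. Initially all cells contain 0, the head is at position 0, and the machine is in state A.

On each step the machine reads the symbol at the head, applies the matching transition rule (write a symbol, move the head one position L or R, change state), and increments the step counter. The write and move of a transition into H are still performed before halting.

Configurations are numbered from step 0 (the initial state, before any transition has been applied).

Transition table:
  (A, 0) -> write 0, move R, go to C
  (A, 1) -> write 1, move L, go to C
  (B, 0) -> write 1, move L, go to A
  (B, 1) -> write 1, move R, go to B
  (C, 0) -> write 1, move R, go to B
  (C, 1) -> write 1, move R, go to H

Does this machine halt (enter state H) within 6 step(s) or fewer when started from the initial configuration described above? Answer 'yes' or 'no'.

Answer: no

Derivation:
Step 1: in state A at pos 0, read 0 -> (A,0)->write 0,move R,goto C. Now: state=C, head=1, tape[-1..2]=0000 (head:   ^)
Step 2: in state C at pos 1, read 0 -> (C,0)->write 1,move R,goto B. Now: state=B, head=2, tape[-1..3]=00100 (head:    ^)
Step 3: in state B at pos 2, read 0 -> (B,0)->write 1,move L,goto A. Now: state=A, head=1, tape[-1..3]=00110 (head:   ^)
Step 4: in state A at pos 1, read 1 -> (A,1)->write 1,move L,goto C. Now: state=C, head=0, tape[-1..3]=00110 (head:  ^)
Step 5: in state C at pos 0, read 0 -> (C,0)->write 1,move R,goto B. Now: state=B, head=1, tape[-1..3]=01110 (head:   ^)
Step 6: in state B at pos 1, read 1 -> (B,1)->write 1,move R,goto B. Now: state=B, head=2, tape[-1..3]=01110 (head:    ^)
After 6 step(s): state = B (not H) -> not halted within 6 -> no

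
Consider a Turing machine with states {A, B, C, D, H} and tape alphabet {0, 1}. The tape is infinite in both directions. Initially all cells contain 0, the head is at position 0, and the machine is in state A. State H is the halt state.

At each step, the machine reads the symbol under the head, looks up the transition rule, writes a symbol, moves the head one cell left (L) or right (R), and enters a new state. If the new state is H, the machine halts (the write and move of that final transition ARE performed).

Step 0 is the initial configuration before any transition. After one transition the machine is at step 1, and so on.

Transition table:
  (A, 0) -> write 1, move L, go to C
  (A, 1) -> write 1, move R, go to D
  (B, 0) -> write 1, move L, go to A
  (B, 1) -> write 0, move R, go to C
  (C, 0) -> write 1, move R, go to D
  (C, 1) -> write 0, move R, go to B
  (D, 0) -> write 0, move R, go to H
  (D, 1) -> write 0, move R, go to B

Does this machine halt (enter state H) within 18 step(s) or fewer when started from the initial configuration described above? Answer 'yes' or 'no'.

Step 1: in state A at pos 0, read 0 -> (A,0)->write 1,move L,goto C. Now: state=C, head=-1, tape[-2..1]=0010 (head:  ^)
Step 2: in state C at pos -1, read 0 -> (C,0)->write 1,move R,goto D. Now: state=D, head=0, tape[-2..1]=0110 (head:   ^)
Step 3: in state D at pos 0, read 1 -> (D,1)->write 0,move R,goto B. Now: state=B, head=1, tape[-2..2]=01000 (head:    ^)
Step 4: in state B at pos 1, read 0 -> (B,0)->write 1,move L,goto A. Now: state=A, head=0, tape[-2..2]=01010 (head:   ^)
Step 5: in state A at pos 0, read 0 -> (A,0)->write 1,move L,goto C. Now: state=C, head=-1, tape[-2..2]=01110 (head:  ^)
Step 6: in state C at pos -1, read 1 -> (C,1)->write 0,move R,goto B. Now: state=B, head=0, tape[-2..2]=00110 (head:   ^)
Step 7: in state B at pos 0, read 1 -> (B,1)->write 0,move R,goto C. Now: state=C, head=1, tape[-2..2]=00010 (head:    ^)
Step 8: in state C at pos 1, read 1 -> (C,1)->write 0,move R,goto B. Now: state=B, head=2, tape[-2..3]=000000 (head:     ^)
Step 9: in state B at pos 2, read 0 -> (B,0)->write 1,move L,goto A. Now: state=A, head=1, tape[-2..3]=000010 (head:    ^)
Step 10: in state A at pos 1, read 0 -> (A,0)->write 1,move L,goto C. Now: state=C, head=0, tape[-2..3]=000110 (head:   ^)
Step 11: in state C at pos 0, read 0 -> (C,0)->write 1,move R,goto D. Now: state=D, head=1, tape[-2..3]=001110 (head:    ^)
Step 12: in state D at pos 1, read 1 -> (D,1)->write 0,move R,goto B. Now: state=B, head=2, tape[-2..3]=001010 (head:     ^)
Step 13: in state B at pos 2, read 1 -> (B,1)->write 0,move R,goto C. Now: state=C, head=3, tape[-2..4]=0010000 (head:      ^)
Step 14: in state C at pos 3, read 0 -> (C,0)->write 1,move R,goto D. Now: state=D, head=4, tape[-2..5]=00100100 (head:       ^)
Step 15: in state D at pos 4, read 0 -> (D,0)->write 0,move R,goto H. Now: state=H, head=5, tape[-2..6]=001001000 (head:        ^)
State H reached at step 15; 15 <= 18 -> yes

Answer: yes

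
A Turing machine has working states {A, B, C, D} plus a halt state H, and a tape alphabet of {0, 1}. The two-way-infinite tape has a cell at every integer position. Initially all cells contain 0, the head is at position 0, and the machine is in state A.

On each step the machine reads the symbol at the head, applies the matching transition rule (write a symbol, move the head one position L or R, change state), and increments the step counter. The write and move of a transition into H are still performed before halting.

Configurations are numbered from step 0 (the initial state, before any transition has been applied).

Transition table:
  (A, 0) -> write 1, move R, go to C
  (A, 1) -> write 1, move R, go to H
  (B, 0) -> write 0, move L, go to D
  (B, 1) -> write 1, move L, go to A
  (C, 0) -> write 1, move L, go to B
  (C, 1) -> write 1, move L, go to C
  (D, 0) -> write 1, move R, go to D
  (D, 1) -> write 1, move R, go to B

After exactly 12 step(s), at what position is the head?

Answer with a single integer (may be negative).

Answer: -2

Derivation:
Step 1: in state A at pos 0, read 0 -> (A,0)->write 1,move R,goto C. Now: state=C, head=1, tape[-1..2]=0100 (head:   ^)
Step 2: in state C at pos 1, read 0 -> (C,0)->write 1,move L,goto B. Now: state=B, head=0, tape[-1..2]=0110 (head:  ^)
Step 3: in state B at pos 0, read 1 -> (B,1)->write 1,move L,goto A. Now: state=A, head=-1, tape[-2..2]=00110 (head:  ^)
Step 4: in state A at pos -1, read 0 -> (A,0)->write 1,move R,goto C. Now: state=C, head=0, tape[-2..2]=01110 (head:   ^)
Step 5: in state C at pos 0, read 1 -> (C,1)->write 1,move L,goto C. Now: state=C, head=-1, tape[-2..2]=01110 (head:  ^)
Step 6: in state C at pos -1, read 1 -> (C,1)->write 1,move L,goto C. Now: state=C, head=-2, tape[-3..2]=001110 (head:  ^)
Step 7: in state C at pos -2, read 0 -> (C,0)->write 1,move L,goto B. Now: state=B, head=-3, tape[-4..2]=0011110 (head:  ^)
Step 8: in state B at pos -3, read 0 -> (B,0)->write 0,move L,goto D. Now: state=D, head=-4, tape[-5..2]=00011110 (head:  ^)
Step 9: in state D at pos -4, read 0 -> (D,0)->write 1,move R,goto D. Now: state=D, head=-3, tape[-5..2]=01011110 (head:   ^)
Step 10: in state D at pos -3, read 0 -> (D,0)->write 1,move R,goto D. Now: state=D, head=-2, tape[-5..2]=01111110 (head:    ^)
Step 11: in state D at pos -2, read 1 -> (D,1)->write 1,move R,goto B. Now: state=B, head=-1, tape[-5..2]=01111110 (head:     ^)
Step 12: in state B at pos -1, read 1 -> (B,1)->write 1,move L,goto A. Now: state=A, head=-2, tape[-5..2]=01111110 (head:    ^)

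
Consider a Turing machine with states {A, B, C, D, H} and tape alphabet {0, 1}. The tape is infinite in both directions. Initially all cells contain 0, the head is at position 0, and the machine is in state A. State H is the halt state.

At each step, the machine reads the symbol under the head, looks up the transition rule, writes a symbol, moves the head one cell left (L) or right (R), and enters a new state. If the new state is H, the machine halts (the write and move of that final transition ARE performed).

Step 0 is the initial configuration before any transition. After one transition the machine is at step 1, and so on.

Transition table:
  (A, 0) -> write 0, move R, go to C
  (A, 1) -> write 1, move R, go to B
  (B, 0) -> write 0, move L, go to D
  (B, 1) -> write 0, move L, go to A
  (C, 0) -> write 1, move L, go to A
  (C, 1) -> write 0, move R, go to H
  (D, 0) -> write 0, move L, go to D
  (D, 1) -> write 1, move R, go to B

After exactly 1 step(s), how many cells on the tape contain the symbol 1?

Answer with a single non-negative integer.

Step 1: in state A at pos 0, read 0 -> (A,0)->write 0,move R,goto C. Now: state=C, head=1, tape[-1..2]=0000 (head:   ^)
No cell contains 1 after step 1 -> 0 cell(s)

Answer: 0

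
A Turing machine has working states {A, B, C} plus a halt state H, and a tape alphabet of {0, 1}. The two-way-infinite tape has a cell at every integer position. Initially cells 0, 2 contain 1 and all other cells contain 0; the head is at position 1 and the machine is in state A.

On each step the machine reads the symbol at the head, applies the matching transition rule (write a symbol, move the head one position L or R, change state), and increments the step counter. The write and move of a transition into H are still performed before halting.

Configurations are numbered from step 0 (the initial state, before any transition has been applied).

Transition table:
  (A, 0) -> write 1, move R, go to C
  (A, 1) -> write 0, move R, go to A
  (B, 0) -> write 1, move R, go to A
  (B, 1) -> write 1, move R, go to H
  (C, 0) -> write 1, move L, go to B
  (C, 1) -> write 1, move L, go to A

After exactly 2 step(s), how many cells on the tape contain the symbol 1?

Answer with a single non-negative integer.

Step 1: in state A at pos 1, read 0 -> (A,0)->write 1,move R,goto C. Now: state=C, head=2, tape[-1..3]=01110 (head:    ^)
Step 2: in state C at pos 2, read 1 -> (C,1)->write 1,move L,goto A. Now: state=A, head=1, tape[-1..3]=01110 (head:   ^)
Cells containing 1 after step 2: {0, 1, 2} -> 3 cell(s)

Answer: 3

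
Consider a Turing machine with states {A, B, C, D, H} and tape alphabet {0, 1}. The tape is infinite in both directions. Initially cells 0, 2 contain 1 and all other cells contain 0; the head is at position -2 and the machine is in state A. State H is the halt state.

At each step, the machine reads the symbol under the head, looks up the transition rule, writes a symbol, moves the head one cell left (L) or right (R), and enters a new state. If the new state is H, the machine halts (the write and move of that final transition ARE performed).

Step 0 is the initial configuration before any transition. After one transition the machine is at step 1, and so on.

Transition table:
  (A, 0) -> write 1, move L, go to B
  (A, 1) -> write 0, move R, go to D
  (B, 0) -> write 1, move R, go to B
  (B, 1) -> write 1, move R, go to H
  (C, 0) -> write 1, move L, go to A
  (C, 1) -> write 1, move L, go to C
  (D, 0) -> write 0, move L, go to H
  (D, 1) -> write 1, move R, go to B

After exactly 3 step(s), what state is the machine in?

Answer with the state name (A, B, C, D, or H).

Answer: H

Derivation:
Step 1: in state A at pos -2, read 0 -> (A,0)->write 1,move L,goto B. Now: state=B, head=-3, tape[-4..3]=00101010 (head:  ^)
Step 2: in state B at pos -3, read 0 -> (B,0)->write 1,move R,goto B. Now: state=B, head=-2, tape[-4..3]=01101010 (head:   ^)
Step 3: in state B at pos -2, read 1 -> (B,1)->write 1,move R,goto H. Now: state=H, head=-1, tape[-4..3]=01101010 (head:    ^)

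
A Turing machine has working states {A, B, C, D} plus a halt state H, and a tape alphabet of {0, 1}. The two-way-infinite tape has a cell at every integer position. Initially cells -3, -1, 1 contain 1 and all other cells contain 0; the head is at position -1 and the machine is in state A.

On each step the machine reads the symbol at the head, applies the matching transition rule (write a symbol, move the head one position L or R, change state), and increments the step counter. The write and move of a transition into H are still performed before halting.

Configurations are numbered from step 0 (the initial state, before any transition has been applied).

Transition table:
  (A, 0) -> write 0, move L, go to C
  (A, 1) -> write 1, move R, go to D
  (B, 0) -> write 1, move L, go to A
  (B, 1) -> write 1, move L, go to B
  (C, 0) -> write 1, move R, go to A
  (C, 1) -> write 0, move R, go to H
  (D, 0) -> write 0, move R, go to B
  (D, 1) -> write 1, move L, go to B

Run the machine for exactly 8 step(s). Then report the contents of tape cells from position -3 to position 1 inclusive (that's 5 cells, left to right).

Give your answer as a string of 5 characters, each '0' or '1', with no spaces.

Step 1: in state A at pos -1, read 1 -> (A,1)->write 1,move R,goto D. Now: state=D, head=0, tape[-4..2]=0101010 (head:     ^)
Step 2: in state D at pos 0, read 0 -> (D,0)->write 0,move R,goto B. Now: state=B, head=1, tape[-4..2]=0101010 (head:      ^)
Step 3: in state B at pos 1, read 1 -> (B,1)->write 1,move L,goto B. Now: state=B, head=0, tape[-4..2]=0101010 (head:     ^)
Step 4: in state B at pos 0, read 0 -> (B,0)->write 1,move L,goto A. Now: state=A, head=-1, tape[-4..2]=0101110 (head:    ^)
Step 5: in state A at pos -1, read 1 -> (A,1)->write 1,move R,goto D. Now: state=D, head=0, tape[-4..2]=0101110 (head:     ^)
Step 6: in state D at pos 0, read 1 -> (D,1)->write 1,move L,goto B. Now: state=B, head=-1, tape[-4..2]=0101110 (head:    ^)
Step 7: in state B at pos -1, read 1 -> (B,1)->write 1,move L,goto B. Now: state=B, head=-2, tape[-4..2]=0101110 (head:   ^)
Step 8: in state B at pos -2, read 0 -> (B,0)->write 1,move L,goto A. Now: state=A, head=-3, tape[-4..2]=0111110 (head:  ^)

Answer: 11111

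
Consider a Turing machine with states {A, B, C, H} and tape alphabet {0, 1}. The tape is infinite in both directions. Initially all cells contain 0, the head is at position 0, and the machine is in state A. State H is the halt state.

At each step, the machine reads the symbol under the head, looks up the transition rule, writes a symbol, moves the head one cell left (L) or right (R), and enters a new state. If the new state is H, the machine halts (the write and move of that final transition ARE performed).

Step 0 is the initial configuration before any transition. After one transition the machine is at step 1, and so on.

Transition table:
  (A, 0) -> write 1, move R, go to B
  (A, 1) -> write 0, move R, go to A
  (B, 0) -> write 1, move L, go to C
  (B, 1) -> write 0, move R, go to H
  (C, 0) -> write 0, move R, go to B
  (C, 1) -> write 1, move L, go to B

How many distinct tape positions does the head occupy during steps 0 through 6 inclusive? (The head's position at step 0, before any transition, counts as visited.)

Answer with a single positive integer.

Step 1: in state A at pos 0, read 0 -> (A,0)->write 1,move R,goto B. Now: state=B, head=1, tape[-1..2]=0100 (head:   ^)
Step 2: in state B at pos 1, read 0 -> (B,0)->write 1,move L,goto C. Now: state=C, head=0, tape[-1..2]=0110 (head:  ^)
Step 3: in state C at pos 0, read 1 -> (C,1)->write 1,move L,goto B. Now: state=B, head=-1, tape[-2..2]=00110 (head:  ^)
Step 4: in state B at pos -1, read 0 -> (B,0)->write 1,move L,goto C. Now: state=C, head=-2, tape[-3..2]=001110 (head:  ^)
Step 5: in state C at pos -2, read 0 -> (C,0)->write 0,move R,goto B. Now: state=B, head=-1, tape[-3..2]=001110 (head:   ^)
Step 6: in state B at pos -1, read 1 -> (B,1)->write 0,move R,goto H. Now: state=H, head=0, tape[-3..2]=000110 (head:    ^)
Head positions at steps 0..6: starting at 0, distinct positions visited = {-2, -1, 0, 1} -> 4 position(s)

Answer: 4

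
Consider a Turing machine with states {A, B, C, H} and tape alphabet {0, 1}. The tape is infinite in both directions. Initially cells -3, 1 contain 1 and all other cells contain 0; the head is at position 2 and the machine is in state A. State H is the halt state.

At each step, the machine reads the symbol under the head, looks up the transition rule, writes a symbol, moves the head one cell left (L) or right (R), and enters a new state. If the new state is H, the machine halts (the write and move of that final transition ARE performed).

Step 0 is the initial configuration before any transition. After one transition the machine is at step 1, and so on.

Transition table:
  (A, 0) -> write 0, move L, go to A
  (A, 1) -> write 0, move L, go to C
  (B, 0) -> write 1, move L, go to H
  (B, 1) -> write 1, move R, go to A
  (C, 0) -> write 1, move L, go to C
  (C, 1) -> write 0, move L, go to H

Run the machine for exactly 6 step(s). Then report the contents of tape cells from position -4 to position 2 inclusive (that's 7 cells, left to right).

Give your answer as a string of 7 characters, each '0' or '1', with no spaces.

Step 1: in state A at pos 2, read 0 -> (A,0)->write 0,move L,goto A. Now: state=A, head=1, tape[-4..3]=01000100 (head:      ^)
Step 2: in state A at pos 1, read 1 -> (A,1)->write 0,move L,goto C. Now: state=C, head=0, tape[-4..3]=01000000 (head:     ^)
Step 3: in state C at pos 0, read 0 -> (C,0)->write 1,move L,goto C. Now: state=C, head=-1, tape[-4..3]=01001000 (head:    ^)
Step 4: in state C at pos -1, read 0 -> (C,0)->write 1,move L,goto C. Now: state=C, head=-2, tape[-4..3]=01011000 (head:   ^)
Step 5: in state C at pos -2, read 0 -> (C,0)->write 1,move L,goto C. Now: state=C, head=-3, tape[-4..3]=01111000 (head:  ^)
Step 6: in state C at pos -3, read 1 -> (C,1)->write 0,move L,goto H. Now: state=H, head=-4, tape[-5..3]=000111000 (head:  ^)

Answer: 0011100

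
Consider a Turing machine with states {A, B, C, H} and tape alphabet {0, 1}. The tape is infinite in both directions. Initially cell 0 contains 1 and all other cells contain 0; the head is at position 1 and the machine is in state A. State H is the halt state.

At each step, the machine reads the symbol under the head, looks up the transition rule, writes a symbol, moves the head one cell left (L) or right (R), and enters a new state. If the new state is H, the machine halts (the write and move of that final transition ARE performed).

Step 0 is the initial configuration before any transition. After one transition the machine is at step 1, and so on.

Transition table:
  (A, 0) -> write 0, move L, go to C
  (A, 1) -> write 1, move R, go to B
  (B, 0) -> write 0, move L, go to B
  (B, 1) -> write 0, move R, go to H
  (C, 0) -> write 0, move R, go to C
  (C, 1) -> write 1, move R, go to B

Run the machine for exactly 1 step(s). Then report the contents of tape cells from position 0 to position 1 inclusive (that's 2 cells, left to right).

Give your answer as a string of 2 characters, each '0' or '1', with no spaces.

Answer: 10

Derivation:
Step 1: in state A at pos 1, read 0 -> (A,0)->write 0,move L,goto C. Now: state=C, head=0, tape[-1..2]=0100 (head:  ^)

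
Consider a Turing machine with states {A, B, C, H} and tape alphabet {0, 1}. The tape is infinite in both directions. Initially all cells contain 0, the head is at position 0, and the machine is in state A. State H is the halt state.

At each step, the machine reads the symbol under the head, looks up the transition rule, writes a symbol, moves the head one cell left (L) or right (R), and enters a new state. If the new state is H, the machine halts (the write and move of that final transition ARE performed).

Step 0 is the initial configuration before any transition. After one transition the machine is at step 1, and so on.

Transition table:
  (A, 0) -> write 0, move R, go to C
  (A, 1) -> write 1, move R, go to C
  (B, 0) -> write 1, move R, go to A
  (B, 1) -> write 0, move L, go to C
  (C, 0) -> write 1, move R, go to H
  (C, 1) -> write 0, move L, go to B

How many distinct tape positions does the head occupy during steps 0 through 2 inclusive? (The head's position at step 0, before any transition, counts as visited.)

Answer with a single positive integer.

Step 1: in state A at pos 0, read 0 -> (A,0)->write 0,move R,goto C. Now: state=C, head=1, tape[-1..2]=0000 (head:   ^)
Step 2: in state C at pos 1, read 0 -> (C,0)->write 1,move R,goto H. Now: state=H, head=2, tape[-1..3]=00100 (head:    ^)
Head positions at steps 0..2: starting at 0, distinct positions visited = {0, 1, 2} -> 3 position(s)

Answer: 3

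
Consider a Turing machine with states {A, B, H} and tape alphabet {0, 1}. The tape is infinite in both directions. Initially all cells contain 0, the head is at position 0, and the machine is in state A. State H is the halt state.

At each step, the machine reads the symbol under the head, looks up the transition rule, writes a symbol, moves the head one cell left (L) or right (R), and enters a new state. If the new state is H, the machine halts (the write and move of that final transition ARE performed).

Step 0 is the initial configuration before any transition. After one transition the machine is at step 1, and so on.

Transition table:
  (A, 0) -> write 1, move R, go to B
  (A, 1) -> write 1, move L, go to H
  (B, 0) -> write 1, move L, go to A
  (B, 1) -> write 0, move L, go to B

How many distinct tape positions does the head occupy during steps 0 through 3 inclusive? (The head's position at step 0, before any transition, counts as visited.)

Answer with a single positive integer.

Answer: 3

Derivation:
Step 1: in state A at pos 0, read 0 -> (A,0)->write 1,move R,goto B. Now: state=B, head=1, tape[-1..2]=0100 (head:   ^)
Step 2: in state B at pos 1, read 0 -> (B,0)->write 1,move L,goto A. Now: state=A, head=0, tape[-1..2]=0110 (head:  ^)
Step 3: in state A at pos 0, read 1 -> (A,1)->write 1,move L,goto H. Now: state=H, head=-1, tape[-2..2]=00110 (head:  ^)
Head positions at steps 0..3: starting at 0, distinct positions visited = {-1, 0, 1} -> 3 position(s)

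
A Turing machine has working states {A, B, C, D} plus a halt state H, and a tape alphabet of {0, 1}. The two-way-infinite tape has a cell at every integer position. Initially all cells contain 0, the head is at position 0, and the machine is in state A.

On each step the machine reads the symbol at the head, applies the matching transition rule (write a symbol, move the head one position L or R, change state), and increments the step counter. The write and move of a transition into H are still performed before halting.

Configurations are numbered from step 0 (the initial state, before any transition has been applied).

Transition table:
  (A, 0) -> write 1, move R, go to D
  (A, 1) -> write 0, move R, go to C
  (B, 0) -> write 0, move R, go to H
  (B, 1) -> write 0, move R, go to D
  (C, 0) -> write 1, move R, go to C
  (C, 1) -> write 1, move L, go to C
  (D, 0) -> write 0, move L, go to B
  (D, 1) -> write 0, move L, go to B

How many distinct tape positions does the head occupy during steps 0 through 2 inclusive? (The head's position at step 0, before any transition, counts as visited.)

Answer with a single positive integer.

Step 1: in state A at pos 0, read 0 -> (A,0)->write 1,move R,goto D. Now: state=D, head=1, tape[-1..2]=0100 (head:   ^)
Step 2: in state D at pos 1, read 0 -> (D,0)->write 0,move L,goto B. Now: state=B, head=0, tape[-1..2]=0100 (head:  ^)
Head positions at steps 0..2: starting at 0, distinct positions visited = {0, 1} -> 2 position(s)

Answer: 2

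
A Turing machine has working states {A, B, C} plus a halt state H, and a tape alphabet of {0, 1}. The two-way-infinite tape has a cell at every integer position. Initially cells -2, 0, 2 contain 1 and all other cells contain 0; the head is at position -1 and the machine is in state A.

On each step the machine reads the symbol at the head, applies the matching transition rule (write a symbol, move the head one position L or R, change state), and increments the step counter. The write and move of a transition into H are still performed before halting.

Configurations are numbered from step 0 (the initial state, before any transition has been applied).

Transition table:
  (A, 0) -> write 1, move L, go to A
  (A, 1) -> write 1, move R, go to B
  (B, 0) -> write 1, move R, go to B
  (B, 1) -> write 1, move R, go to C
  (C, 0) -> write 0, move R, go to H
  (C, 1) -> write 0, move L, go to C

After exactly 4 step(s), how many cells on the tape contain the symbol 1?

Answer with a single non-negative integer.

Answer: 3

Derivation:
Step 1: in state A at pos -1, read 0 -> (A,0)->write 1,move L,goto A. Now: state=A, head=-2, tape[-3..3]=0111010 (head:  ^)
Step 2: in state A at pos -2, read 1 -> (A,1)->write 1,move R,goto B. Now: state=B, head=-1, tape[-3..3]=0111010 (head:   ^)
Step 3: in state B at pos -1, read 1 -> (B,1)->write 1,move R,goto C. Now: state=C, head=0, tape[-3..3]=0111010 (head:    ^)
Step 4: in state C at pos 0, read 1 -> (C,1)->write 0,move L,goto C. Now: state=C, head=-1, tape[-3..3]=0110010 (head:   ^)
Cells containing 1 after step 4: {-2, -1, 2} -> 3 cell(s)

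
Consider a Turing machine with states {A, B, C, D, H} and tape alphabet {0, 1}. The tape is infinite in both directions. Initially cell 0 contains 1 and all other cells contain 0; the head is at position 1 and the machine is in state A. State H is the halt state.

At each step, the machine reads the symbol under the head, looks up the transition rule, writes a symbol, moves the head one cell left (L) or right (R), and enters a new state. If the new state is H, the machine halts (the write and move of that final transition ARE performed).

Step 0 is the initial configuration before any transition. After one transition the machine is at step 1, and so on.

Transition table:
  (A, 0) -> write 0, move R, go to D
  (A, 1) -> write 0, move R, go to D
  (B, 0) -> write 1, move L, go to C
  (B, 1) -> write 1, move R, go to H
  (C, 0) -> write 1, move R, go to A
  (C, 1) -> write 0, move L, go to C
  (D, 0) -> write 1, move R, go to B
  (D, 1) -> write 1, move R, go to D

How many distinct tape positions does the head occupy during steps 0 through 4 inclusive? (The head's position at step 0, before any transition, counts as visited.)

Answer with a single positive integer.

Step 1: in state A at pos 1, read 0 -> (A,0)->write 0,move R,goto D. Now: state=D, head=2, tape[-1..3]=01000 (head:    ^)
Step 2: in state D at pos 2, read 0 -> (D,0)->write 1,move R,goto B. Now: state=B, head=3, tape[-1..4]=010100 (head:     ^)
Step 3: in state B at pos 3, read 0 -> (B,0)->write 1,move L,goto C. Now: state=C, head=2, tape[-1..4]=010110 (head:    ^)
Step 4: in state C at pos 2, read 1 -> (C,1)->write 0,move L,goto C. Now: state=C, head=1, tape[-1..4]=010010 (head:   ^)
Head positions at steps 0..4: starting at 1, distinct positions visited = {1, 2, 3} -> 3 position(s)

Answer: 3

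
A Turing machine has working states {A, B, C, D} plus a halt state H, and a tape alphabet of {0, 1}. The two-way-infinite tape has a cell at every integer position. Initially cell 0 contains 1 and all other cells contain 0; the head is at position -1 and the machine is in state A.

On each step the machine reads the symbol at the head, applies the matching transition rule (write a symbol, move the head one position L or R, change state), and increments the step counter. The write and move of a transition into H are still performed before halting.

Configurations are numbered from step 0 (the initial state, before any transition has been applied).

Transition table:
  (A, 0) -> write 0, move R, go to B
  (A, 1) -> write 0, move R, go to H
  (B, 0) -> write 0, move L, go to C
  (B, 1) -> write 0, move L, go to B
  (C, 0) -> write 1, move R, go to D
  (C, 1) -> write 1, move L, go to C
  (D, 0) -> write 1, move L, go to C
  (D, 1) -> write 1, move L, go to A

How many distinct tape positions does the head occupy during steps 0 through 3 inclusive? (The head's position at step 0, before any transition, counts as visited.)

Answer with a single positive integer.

Answer: 3

Derivation:
Step 1: in state A at pos -1, read 0 -> (A,0)->write 0,move R,goto B. Now: state=B, head=0, tape[-2..1]=0010 (head:   ^)
Step 2: in state B at pos 0, read 1 -> (B,1)->write 0,move L,goto B. Now: state=B, head=-1, tape[-2..1]=0000 (head:  ^)
Step 3: in state B at pos -1, read 0 -> (B,0)->write 0,move L,goto C. Now: state=C, head=-2, tape[-3..1]=00000 (head:  ^)
Head positions at steps 0..3: starting at -1, distinct positions visited = {-2, -1, 0} -> 3 position(s)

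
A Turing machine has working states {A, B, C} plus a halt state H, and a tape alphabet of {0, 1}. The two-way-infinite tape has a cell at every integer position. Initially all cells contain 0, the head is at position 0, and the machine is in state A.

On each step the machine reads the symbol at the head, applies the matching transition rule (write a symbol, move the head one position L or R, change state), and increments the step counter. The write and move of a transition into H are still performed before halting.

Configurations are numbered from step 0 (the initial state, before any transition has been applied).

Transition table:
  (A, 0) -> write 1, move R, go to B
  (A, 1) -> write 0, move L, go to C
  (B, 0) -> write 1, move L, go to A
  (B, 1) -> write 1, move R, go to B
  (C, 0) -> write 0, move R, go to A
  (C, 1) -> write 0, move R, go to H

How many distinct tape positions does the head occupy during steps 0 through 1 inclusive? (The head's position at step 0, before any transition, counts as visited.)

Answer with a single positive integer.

Answer: 2

Derivation:
Step 1: in state A at pos 0, read 0 -> (A,0)->write 1,move R,goto B. Now: state=B, head=1, tape[-1..2]=0100 (head:   ^)
Head positions at steps 0..1: starting at 0, distinct positions visited = {0, 1} -> 2 position(s)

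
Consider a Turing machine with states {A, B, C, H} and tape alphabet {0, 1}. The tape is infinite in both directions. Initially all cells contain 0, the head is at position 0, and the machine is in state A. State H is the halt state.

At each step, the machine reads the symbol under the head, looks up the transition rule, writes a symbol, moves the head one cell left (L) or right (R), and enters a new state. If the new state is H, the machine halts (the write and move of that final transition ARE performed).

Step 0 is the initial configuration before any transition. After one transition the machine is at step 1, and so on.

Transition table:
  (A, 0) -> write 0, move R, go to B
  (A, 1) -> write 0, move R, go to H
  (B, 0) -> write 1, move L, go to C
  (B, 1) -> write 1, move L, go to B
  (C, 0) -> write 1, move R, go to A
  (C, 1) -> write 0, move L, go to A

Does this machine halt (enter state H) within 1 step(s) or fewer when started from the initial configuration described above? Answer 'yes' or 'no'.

Answer: no

Derivation:
Step 1: in state A at pos 0, read 0 -> (A,0)->write 0,move R,goto B. Now: state=B, head=1, tape[-1..2]=0000 (head:   ^)
After 1 step(s): state = B (not H) -> not halted within 1 -> no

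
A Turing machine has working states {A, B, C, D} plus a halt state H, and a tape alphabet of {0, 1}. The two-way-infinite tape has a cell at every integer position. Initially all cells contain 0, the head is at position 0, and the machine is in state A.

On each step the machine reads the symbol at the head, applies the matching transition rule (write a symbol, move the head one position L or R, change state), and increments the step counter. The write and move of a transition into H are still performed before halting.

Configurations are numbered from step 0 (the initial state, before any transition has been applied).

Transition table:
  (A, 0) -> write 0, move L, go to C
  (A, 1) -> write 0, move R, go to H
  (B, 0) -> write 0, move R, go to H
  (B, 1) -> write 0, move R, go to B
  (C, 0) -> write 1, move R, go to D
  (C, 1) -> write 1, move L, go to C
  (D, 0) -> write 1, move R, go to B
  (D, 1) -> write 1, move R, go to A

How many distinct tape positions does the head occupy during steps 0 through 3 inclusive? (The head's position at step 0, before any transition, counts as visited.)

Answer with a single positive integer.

Step 1: in state A at pos 0, read 0 -> (A,0)->write 0,move L,goto C. Now: state=C, head=-1, tape[-2..1]=0000 (head:  ^)
Step 2: in state C at pos -1, read 0 -> (C,0)->write 1,move R,goto D. Now: state=D, head=0, tape[-2..1]=0100 (head:   ^)
Step 3: in state D at pos 0, read 0 -> (D,0)->write 1,move R,goto B. Now: state=B, head=1, tape[-2..2]=01100 (head:    ^)
Head positions at steps 0..3: starting at 0, distinct positions visited = {-1, 0, 1} -> 3 position(s)

Answer: 3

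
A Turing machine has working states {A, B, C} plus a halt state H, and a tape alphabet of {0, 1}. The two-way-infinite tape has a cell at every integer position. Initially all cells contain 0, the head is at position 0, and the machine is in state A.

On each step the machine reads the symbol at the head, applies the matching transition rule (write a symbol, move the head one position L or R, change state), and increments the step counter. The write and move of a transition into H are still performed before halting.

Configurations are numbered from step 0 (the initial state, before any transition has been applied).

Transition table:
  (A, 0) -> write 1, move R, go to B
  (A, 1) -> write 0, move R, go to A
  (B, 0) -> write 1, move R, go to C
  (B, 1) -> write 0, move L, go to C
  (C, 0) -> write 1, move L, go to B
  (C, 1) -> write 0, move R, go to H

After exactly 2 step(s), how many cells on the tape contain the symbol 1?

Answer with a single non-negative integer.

Answer: 2

Derivation:
Step 1: in state A at pos 0, read 0 -> (A,0)->write 1,move R,goto B. Now: state=B, head=1, tape[-1..2]=0100 (head:   ^)
Step 2: in state B at pos 1, read 0 -> (B,0)->write 1,move R,goto C. Now: state=C, head=2, tape[-1..3]=01100 (head:    ^)
Cells containing 1 after step 2: {0, 1} -> 2 cell(s)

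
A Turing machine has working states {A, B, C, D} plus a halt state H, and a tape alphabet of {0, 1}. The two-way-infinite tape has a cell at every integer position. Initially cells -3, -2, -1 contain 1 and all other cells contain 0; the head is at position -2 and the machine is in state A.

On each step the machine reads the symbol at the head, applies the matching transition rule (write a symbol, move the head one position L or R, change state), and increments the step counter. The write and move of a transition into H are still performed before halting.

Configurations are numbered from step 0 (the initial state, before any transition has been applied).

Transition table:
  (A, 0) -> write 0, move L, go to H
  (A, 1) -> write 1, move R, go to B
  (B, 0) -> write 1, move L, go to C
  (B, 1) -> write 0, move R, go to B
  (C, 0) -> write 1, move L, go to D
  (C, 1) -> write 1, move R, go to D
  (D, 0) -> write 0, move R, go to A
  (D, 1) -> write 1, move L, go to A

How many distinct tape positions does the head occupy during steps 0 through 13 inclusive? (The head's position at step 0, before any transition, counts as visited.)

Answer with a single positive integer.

Answer: 5

Derivation:
Step 1: in state A at pos -2, read 1 -> (A,1)->write 1,move R,goto B. Now: state=B, head=-1, tape[-4..0]=01110 (head:    ^)
Step 2: in state B at pos -1, read 1 -> (B,1)->write 0,move R,goto B. Now: state=B, head=0, tape[-4..1]=011000 (head:     ^)
Step 3: in state B at pos 0, read 0 -> (B,0)->write 1,move L,goto C. Now: state=C, head=-1, tape[-4..1]=011010 (head:    ^)
Step 4: in state C at pos -1, read 0 -> (C,0)->write 1,move L,goto D. Now: state=D, head=-2, tape[-4..1]=011110 (head:   ^)
Step 5: in state D at pos -2, read 1 -> (D,1)->write 1,move L,goto A. Now: state=A, head=-3, tape[-4..1]=011110 (head:  ^)
Step 6: in state A at pos -3, read 1 -> (A,1)->write 1,move R,goto B. Now: state=B, head=-2, tape[-4..1]=011110 (head:   ^)
Step 7: in state B at pos -2, read 1 -> (B,1)->write 0,move R,goto B. Now: state=B, head=-1, tape[-4..1]=010110 (head:    ^)
Step 8: in state B at pos -1, read 1 -> (B,1)->write 0,move R,goto B. Now: state=B, head=0, tape[-4..1]=010010 (head:     ^)
Step 9: in state B at pos 0, read 1 -> (B,1)->write 0,move R,goto B. Now: state=B, head=1, tape[-4..2]=0100000 (head:      ^)
Step 10: in state B at pos 1, read 0 -> (B,0)->write 1,move L,goto C. Now: state=C, head=0, tape[-4..2]=0100010 (head:     ^)
Step 11: in state C at pos 0, read 0 -> (C,0)->write 1,move L,goto D. Now: state=D, head=-1, tape[-4..2]=0100110 (head:    ^)
Step 12: in state D at pos -1, read 0 -> (D,0)->write 0,move R,goto A. Now: state=A, head=0, tape[-4..2]=0100110 (head:     ^)
Step 13: in state A at pos 0, read 1 -> (A,1)->write 1,move R,goto B. Now: state=B, head=1, tape[-4..2]=0100110 (head:      ^)
Head positions at steps 0..13: starting at -2, distinct positions visited = {-3, -2, -1, 0, 1} -> 5 position(s)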